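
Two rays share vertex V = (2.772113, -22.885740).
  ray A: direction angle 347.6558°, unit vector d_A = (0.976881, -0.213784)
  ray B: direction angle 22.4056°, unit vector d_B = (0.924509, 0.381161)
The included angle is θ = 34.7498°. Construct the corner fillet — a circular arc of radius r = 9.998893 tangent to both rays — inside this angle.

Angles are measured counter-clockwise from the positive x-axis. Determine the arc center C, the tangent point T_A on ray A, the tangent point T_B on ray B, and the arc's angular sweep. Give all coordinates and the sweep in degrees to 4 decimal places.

center=(36.1265,-19.9496) T_A=(33.9889,-29.7173) T_B=(32.3153,-10.7055) sweep=145.2502

bisector direction at 5.0307° = (0.996148,0.087690)
center distance |VC| = r/sin(θ/2) = 9.998893/sin(17.3749°) = 33.483362
C = V + |VC|·bis = (36.1265,-19.9496)
T_A = V + ((C−V)·d_A)·d_A = V + 31.9556·d_A = (33.9889,-29.7173)
T_B = V + ((C−V)·d_B)·d_B = V + 31.9556·d_B = (32.3153,-10.7055)
sweep = 180° − θ = 145.2502°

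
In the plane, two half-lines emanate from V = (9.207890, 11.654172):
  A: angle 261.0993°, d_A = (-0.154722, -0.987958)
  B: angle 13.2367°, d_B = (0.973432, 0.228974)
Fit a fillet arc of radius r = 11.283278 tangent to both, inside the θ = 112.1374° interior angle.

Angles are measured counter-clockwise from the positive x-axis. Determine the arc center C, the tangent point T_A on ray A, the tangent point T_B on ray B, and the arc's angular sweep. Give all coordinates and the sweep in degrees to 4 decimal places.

bisector direction at 317.1680° = (0.733350,-0.679851)
center distance |VC| = r/sin(θ/2) = 11.283278/sin(56.0687°) = 13.599104
C = V + |VC|·bis = (19.1808,2.4088)
T_A = V + ((C−V)·d_A)·d_A = V + 7.5910·d_A = (8.0334,4.1546)
T_B = V + ((C−V)·d_B)·d_B = V + 7.5910·d_B = (16.5972,13.3923)
sweep = 180° − θ = 67.8626°

center=(19.1808,2.4088) T_A=(8.0334,4.1546) T_B=(16.5972,13.3923) sweep=67.8626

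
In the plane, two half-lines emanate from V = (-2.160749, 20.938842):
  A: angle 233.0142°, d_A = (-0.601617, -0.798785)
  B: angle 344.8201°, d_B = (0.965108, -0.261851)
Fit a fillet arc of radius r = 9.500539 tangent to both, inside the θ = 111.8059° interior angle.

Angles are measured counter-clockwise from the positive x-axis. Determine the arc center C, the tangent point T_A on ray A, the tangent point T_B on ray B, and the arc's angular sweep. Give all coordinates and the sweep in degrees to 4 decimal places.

bisector direction at 288.9171° = (0.324201,-0.945988)
center distance |VC| = r/sin(θ/2) = 9.500539/sin(55.9029°) = 11.472845
C = V + |VC|·bis = (1.5588,10.0857)
T_A = V + ((C−V)·d_A)·d_A = V + 6.4316·d_A = (-6.0301,15.8014)
T_B = V + ((C−V)·d_B)·d_B = V + 6.4316·d_B = (4.0465,19.2547)
sweep = 180° − θ = 68.1941°

center=(1.5588,10.0857) T_A=(-6.0301,15.8014) T_B=(4.0465,19.2547) sweep=68.1941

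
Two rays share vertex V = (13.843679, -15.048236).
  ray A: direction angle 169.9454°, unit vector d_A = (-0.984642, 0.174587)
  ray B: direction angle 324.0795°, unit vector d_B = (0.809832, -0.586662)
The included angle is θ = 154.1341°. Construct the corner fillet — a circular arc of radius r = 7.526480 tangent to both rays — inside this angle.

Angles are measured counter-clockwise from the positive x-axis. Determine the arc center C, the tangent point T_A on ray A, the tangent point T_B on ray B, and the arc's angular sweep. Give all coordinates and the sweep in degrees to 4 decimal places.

bisector direction at 247.0125° = (-0.390531,-0.920590)
center distance |VC| = r/sin(θ/2) = 7.526480/sin(77.0670°) = 7.722376
C = V + |VC|·bis = (10.8279,-22.1574)
T_A = V + ((C−V)·d_A)·d_A = V + 1.7284·d_A = (12.1419,-14.7465)
T_B = V + ((C−V)·d_B)·d_B = V + 1.7284·d_B = (15.2434,-16.0622)
sweep = 180° − θ = 25.8659°

center=(10.8279,-22.1574) T_A=(12.1419,-14.7465) T_B=(15.2434,-16.0622) sweep=25.8659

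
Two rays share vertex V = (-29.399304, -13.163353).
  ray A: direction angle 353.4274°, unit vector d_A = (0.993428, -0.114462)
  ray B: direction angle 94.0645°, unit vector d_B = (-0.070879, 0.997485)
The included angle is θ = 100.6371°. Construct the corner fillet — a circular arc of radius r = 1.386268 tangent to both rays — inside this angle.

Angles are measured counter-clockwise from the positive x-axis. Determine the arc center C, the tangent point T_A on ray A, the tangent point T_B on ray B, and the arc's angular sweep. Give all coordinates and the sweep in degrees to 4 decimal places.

center=(-28.0980,-11.9178) T_A=(-28.2567,-13.2950) T_B=(-29.4808,-12.0161) sweep=79.3629

bisector direction at 43.7459° = (0.722413,0.691462)
center distance |VC| = r/sin(θ/2) = 1.386268/sin(50.3186°) = 1.801269
C = V + |VC|·bis = (-28.0980,-11.9178)
T_A = V + ((C−V)·d_A)·d_A = V + 1.1501·d_A = (-28.2567,-13.2950)
T_B = V + ((C−V)·d_B)·d_B = V + 1.1501·d_B = (-29.4808,-12.0161)
sweep = 180° − θ = 79.3629°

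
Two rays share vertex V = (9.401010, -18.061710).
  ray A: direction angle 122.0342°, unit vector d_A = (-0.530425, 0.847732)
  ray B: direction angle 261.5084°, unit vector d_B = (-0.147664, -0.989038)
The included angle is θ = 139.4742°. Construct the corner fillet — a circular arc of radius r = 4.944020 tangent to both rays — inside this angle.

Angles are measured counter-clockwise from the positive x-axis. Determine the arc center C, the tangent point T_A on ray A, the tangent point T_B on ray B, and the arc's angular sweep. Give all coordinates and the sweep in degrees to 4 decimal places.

bisector direction at 191.7713° = (-0.978970,-0.204006)
center distance |VC| = r/sin(θ/2) = 4.944020/sin(69.7371°) = 5.270173
C = V + |VC|·bis = (4.2417,-19.1369)
T_A = V + ((C−V)·d_A)·d_A = V + 1.8252·d_A = (8.4329,-16.5144)
T_B = V + ((C−V)·d_B)·d_B = V + 1.8252·d_B = (9.1315,-19.8669)
sweep = 180° − θ = 40.5258°

center=(4.2417,-19.1369) T_A=(8.4329,-16.5144) T_B=(9.1315,-19.8669) sweep=40.5258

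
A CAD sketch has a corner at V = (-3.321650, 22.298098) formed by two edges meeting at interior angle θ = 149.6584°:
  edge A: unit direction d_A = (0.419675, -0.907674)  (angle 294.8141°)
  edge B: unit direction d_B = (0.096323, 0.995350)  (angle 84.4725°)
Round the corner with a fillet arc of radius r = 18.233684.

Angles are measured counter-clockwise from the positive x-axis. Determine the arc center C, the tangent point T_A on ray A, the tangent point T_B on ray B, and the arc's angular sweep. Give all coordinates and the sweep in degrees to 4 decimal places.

center=(15.3035,25.4628) T_A=(-1.2468,17.8106) T_B=(-2.8454,27.2191) sweep=30.3416

bisector direction at 9.6433° = (0.985870,0.167514)
center distance |VC| = r/sin(θ/2) = 18.233684/sin(74.8292°) = 18.892073
C = V + |VC|·bis = (15.3035,25.4628)
T_A = V + ((C−V)·d_A)·d_A = V + 4.9440·d_A = (-1.2468,17.8106)
T_B = V + ((C−V)·d_B)·d_B = V + 4.9440·d_B = (-2.8454,27.2191)
sweep = 180° − θ = 30.3416°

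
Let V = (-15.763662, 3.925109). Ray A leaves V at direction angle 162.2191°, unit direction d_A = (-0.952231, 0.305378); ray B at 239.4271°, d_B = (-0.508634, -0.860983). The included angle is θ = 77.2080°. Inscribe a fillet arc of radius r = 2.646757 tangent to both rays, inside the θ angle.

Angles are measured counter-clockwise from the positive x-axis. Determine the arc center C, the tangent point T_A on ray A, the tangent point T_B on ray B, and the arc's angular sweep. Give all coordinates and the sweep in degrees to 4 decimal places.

bisector direction at 200.8231° = (-0.934682,-0.355484)
center distance |VC| = r/sin(θ/2) = 2.646757/sin(38.6040°) = 4.242045
C = V + |VC|·bis = (-19.7286,2.4171)
T_A = V + ((C−V)·d_A)·d_A = V + 3.3151·d_A = (-18.9204,4.9375)
T_B = V + ((C−V)·d_B)·d_B = V + 3.3151·d_B = (-17.4498,1.0709)
sweep = 180° − θ = 102.7920°

center=(-19.7286,2.4171) T_A=(-18.9204,4.9375) T_B=(-17.4498,1.0709) sweep=102.7920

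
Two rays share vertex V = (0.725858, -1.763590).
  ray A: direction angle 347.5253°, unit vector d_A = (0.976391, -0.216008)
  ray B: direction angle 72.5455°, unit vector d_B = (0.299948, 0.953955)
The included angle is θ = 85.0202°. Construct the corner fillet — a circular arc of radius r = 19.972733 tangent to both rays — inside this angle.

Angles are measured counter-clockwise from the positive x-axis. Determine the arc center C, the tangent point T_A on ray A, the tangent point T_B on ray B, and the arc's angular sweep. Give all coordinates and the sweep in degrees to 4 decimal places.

center=(26.3144,13.0311) T_A=(22.0002,-6.4701) T_B=(7.2613,19.0219) sweep=94.9798

bisector direction at 30.0354° = (0.865716,0.500535)
center distance |VC| = r/sin(θ/2) = 19.972733/sin(42.5101°) = 29.557699
C = V + |VC|·bis = (26.3144,13.0311)
T_A = V + ((C−V)·d_A)·d_A = V + 21.7887·d_A = (22.0002,-6.4701)
T_B = V + ((C−V)·d_B)·d_B = V + 21.7887·d_B = (7.2613,19.0219)
sweep = 180° − θ = 94.9798°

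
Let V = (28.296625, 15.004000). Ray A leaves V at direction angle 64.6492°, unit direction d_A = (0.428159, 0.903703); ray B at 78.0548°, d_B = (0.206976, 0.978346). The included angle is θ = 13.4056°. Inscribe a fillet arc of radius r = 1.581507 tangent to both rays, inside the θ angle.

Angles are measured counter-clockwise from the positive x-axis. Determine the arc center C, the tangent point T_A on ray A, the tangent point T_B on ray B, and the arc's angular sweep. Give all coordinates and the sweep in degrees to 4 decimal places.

bisector direction at 71.3520° = (0.319753,0.947501)
center distance |VC| = r/sin(θ/2) = 1.581507/sin(6.7028°) = 13.549665
C = V + |VC|·bis = (32.6292,27.8423)
T_A = V + ((C−V)·d_A)·d_A = V + 13.4571·d_A = (34.0584,27.1652)
T_B = V + ((C−V)·d_B)·d_B = V + 13.4571·d_B = (31.0819,28.1697)
sweep = 180° − θ = 166.5944°

center=(32.6292,27.8423) T_A=(34.0584,27.1652) T_B=(31.0819,28.1697) sweep=166.5944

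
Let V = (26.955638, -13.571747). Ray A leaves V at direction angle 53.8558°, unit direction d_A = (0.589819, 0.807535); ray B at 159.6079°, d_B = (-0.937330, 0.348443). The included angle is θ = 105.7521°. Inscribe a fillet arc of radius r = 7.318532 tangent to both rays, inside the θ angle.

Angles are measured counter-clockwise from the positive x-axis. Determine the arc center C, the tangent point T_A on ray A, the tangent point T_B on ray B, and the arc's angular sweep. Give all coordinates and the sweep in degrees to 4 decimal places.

center=(24.3131,-4.7816) T_A=(30.2231,-9.0982) T_B=(21.7630,-11.6415) sweep=74.2479

bisector direction at 106.7319° = (-0.287893,0.957663)
center distance |VC| = r/sin(θ/2) = 7.318532/sin(52.8760°) = 9.178780
C = V + |VC|·bis = (24.3131,-4.7816)
T_A = V + ((C−V)·d_A)·d_A = V + 5.5398·d_A = (30.2231,-9.0982)
T_B = V + ((C−V)·d_B)·d_B = V + 5.5398·d_B = (21.7630,-11.6415)
sweep = 180° − θ = 74.2479°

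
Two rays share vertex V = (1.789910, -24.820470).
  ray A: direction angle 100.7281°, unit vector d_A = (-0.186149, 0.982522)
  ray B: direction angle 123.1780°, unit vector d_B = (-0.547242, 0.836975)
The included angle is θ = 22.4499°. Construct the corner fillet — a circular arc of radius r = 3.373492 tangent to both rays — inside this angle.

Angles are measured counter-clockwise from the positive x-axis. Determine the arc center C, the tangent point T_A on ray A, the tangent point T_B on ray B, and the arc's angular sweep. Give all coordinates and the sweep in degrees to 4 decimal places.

bisector direction at 111.9530° = (-0.373847,0.927491)
center distance |VC| = r/sin(θ/2) = 3.373492/sin(11.2249°) = 17.330042
C = V + |VC|·bis = (-4.6889,-8.7470)
T_A = V + ((C−V)·d_A)·d_A = V + 16.9985·d_A = (-1.3743,-8.1190)
T_B = V + ((C−V)·d_B)·d_B = V + 16.9985·d_B = (-7.5124,-10.5931)
sweep = 180° − θ = 157.5501°

center=(-4.6889,-8.7470) T_A=(-1.3743,-8.1190) T_B=(-7.5124,-10.5931) sweep=157.5501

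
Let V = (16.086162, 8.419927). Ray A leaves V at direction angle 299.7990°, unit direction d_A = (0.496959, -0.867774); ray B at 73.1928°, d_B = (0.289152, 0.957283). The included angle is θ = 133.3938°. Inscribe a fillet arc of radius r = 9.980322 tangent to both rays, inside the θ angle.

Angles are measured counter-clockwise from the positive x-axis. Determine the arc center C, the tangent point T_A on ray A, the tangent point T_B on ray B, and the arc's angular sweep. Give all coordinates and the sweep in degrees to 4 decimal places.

center=(26.8832,9.6493) T_A=(18.2225,4.6895) T_B=(17.3292,12.5351) sweep=46.6062

bisector direction at 6.4959° = (0.993580,0.113132)
center distance |VC| = r/sin(θ/2) = 9.980322/sin(66.6969°) = 10.866780
C = V + |VC|·bis = (26.8832,9.6493)
T_A = V + ((C−V)·d_A)·d_A = V + 4.2988·d_A = (18.2225,4.6895)
T_B = V + ((C−V)·d_B)·d_B = V + 4.2988·d_B = (17.3292,12.5351)
sweep = 180° − θ = 46.6062°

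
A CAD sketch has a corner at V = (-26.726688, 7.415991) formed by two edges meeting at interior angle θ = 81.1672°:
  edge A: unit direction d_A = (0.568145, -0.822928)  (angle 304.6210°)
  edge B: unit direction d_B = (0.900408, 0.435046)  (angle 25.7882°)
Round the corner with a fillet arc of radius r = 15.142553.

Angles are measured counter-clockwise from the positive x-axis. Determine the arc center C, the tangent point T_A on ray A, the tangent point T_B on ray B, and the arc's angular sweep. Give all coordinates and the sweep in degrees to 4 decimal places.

center=(-4.2221,1.4720) T_A=(-16.6834,-7.1312) T_B=(-10.8098,15.1064) sweep=98.8328

bisector direction at 345.2046° = (0.966844,-0.255368)
center distance |VC| = r/sin(θ/2) = 15.142553/sin(40.5836°) = 23.276294
C = V + |VC|·bis = (-4.2221,1.4720)
T_A = V + ((C−V)·d_A)·d_A = V + 17.6774·d_A = (-16.6834,-7.1312)
T_B = V + ((C−V)·d_B)·d_B = V + 17.6774·d_B = (-10.8098,15.1064)
sweep = 180° − θ = 98.8328°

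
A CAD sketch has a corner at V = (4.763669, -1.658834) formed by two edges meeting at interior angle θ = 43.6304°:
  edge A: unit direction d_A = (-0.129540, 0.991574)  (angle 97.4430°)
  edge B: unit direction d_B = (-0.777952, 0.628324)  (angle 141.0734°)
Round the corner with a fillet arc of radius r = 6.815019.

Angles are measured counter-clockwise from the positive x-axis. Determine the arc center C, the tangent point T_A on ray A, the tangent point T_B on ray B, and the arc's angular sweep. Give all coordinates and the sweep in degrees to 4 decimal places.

bisector direction at 119.2582° = (-0.488746,0.872426)
center distance |VC| = r/sin(θ/2) = 6.815019/sin(21.8152°) = 18.338966
C = V + |VC|·bis = (-4.1994,14.3406)
T_A = V + ((C−V)·d_A)·d_A = V + 17.0257·d_A = (2.5582,15.2234)
T_B = V + ((C−V)·d_B)·d_B = V + 17.0257·d_B = (-8.4815,9.0388)
sweep = 180° − θ = 136.3696°

center=(-4.1994,14.3406) T_A=(2.5582,15.2234) T_B=(-8.4815,9.0388) sweep=136.3696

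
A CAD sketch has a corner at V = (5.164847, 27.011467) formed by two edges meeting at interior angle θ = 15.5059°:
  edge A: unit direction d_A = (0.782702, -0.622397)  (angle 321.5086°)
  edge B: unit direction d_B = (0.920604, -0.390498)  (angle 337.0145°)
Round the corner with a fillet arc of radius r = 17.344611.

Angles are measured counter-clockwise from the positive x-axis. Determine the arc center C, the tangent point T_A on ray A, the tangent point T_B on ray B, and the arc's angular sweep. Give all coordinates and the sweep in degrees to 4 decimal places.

center=(115.6737,-38.7042) T_A=(104.8784,-52.2799) T_B=(122.4467,-22.7367) sweep=164.4941

bisector direction at 329.2615° = (0.859509,-0.511120)
center distance |VC| = r/sin(θ/2) = 17.344611/sin(7.7530°) = 128.571984
C = V + |VC|·bis = (115.6737,-38.7042)
T_A = V + ((C−V)·d_A)·d_A = V + 127.3967·d_A = (104.8784,-52.2799)
T_B = V + ((C−V)·d_B)·d_B = V + 127.3967·d_B = (122.4467,-22.7367)
sweep = 180° − θ = 164.4941°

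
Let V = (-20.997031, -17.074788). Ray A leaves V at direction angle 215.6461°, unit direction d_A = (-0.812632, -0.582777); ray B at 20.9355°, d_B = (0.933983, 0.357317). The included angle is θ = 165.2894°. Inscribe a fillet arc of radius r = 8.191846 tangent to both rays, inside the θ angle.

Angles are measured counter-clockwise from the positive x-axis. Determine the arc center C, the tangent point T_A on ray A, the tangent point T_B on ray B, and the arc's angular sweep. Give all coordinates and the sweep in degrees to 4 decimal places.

bisector direction at 298.2908° = (0.473947,-0.880553)
center distance |VC| = r/sin(θ/2) = 8.191846/sin(82.6447°) = 8.259813
C = V + |VC|·bis = (-17.0823,-24.3480)
T_A = V + ((C−V)·d_A)·d_A = V + 1.0574·d_A = (-21.8563,-17.6910)
T_B = V + ((C−V)·d_B)·d_B = V + 1.0574·d_B = (-20.0094,-16.6969)
sweep = 180° − θ = 14.7106°

center=(-17.0823,-24.3480) T_A=(-21.8563,-17.6910) T_B=(-20.0094,-16.6969) sweep=14.7106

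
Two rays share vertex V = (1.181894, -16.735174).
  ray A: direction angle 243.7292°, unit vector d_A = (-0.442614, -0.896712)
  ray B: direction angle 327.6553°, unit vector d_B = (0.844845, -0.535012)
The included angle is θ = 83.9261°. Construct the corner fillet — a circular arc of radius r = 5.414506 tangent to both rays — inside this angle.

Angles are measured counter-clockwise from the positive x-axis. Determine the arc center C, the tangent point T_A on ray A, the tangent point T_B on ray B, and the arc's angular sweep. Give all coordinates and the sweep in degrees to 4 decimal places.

center=(3.3721,-24.5310) T_A=(-1.4832,-22.1345) T_B=(6.2689,-19.9566) sweep=96.0739

bisector direction at 285.6923° = (0.270470,-0.962728)
center distance |VC| = r/sin(θ/2) = 5.414506/sin(41.9631°) = 8.097654
C = V + |VC|·bis = (3.3721,-24.5310)
T_A = V + ((C−V)·d_A)·d_A = V + 6.0212·d_A = (-1.4832,-22.1345)
T_B = V + ((C−V)·d_B)·d_B = V + 6.0212·d_B = (6.2689,-19.9566)
sweep = 180° − θ = 96.0739°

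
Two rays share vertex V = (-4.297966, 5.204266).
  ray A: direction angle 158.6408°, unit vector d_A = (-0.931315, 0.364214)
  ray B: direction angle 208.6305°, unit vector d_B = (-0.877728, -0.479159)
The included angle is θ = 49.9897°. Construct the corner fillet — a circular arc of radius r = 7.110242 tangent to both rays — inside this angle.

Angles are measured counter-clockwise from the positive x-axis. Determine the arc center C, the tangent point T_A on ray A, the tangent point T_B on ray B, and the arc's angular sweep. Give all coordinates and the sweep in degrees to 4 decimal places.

center=(-21.0916,4.1372) T_A=(-18.5020,10.7591) T_B=(-17.6847,-2.1037) sweep=130.0103

bisector direction at 183.6356° = (-0.997987,-0.063411)
center distance |VC| = r/sin(θ/2) = 7.110242/sin(24.9948°) = 16.827510
C = V + |VC|·bis = (-21.0916,4.1372)
T_A = V + ((C−V)·d_A)·d_A = V + 15.2515·d_A = (-18.5020,10.7591)
T_B = V + ((C−V)·d_B)·d_B = V + 15.2515·d_B = (-17.6847,-2.1037)
sweep = 180° − θ = 130.0103°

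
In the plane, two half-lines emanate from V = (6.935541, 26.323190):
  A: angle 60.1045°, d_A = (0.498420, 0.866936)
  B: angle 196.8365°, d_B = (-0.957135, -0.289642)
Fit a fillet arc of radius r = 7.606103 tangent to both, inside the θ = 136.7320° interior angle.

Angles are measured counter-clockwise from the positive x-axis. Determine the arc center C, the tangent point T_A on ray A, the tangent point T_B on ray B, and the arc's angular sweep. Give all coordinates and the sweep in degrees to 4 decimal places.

center=(1.8451,32.7295) T_A=(8.4391,28.9385) T_B=(4.0482,25.4494) sweep=43.2680

bisector direction at 128.4705° = (-0.622112,0.782929)
center distance |VC| = r/sin(θ/2) = 7.606103/sin(68.3660°) = 8.182495
C = V + |VC|·bis = (1.8451,32.7295)
T_A = V + ((C−V)·d_A)·d_A = V + 3.0167·d_A = (8.4391,28.9385)
T_B = V + ((C−V)·d_B)·d_B = V + 3.0167·d_B = (4.0482,25.4494)
sweep = 180° − θ = 43.2680°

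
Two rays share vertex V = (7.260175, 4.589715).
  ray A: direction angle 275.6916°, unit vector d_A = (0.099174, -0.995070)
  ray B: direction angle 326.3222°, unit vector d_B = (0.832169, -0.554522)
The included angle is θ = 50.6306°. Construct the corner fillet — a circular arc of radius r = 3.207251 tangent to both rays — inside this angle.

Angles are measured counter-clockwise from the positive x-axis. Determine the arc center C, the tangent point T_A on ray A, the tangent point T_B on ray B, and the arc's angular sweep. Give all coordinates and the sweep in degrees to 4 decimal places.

bisector direction at 301.0069° = (0.515141,-0.857105)
center distance |VC| = r/sin(θ/2) = 3.207251/sin(25.3153°) = 7.500600
C = V + |VC|·bis = (11.1240,-1.8391)
T_A = V + ((C−V)·d_A)·d_A = V + 6.7803·d_A = (7.9326,-2.1572)
T_B = V + ((C−V)·d_B)·d_B = V + 6.7803·d_B = (12.9025,0.8299)
sweep = 180° − θ = 129.3694°

center=(11.1240,-1.8391) T_A=(7.9326,-2.1572) T_B=(12.9025,0.8299) sweep=129.3694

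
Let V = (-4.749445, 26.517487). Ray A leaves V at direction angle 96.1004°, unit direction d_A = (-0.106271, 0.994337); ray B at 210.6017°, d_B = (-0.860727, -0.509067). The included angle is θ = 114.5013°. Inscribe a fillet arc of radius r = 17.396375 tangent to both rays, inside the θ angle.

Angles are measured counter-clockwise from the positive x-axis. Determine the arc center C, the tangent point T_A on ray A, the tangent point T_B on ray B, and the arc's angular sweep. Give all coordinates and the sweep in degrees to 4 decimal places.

bisector direction at 153.3511° = (-0.893771,0.448523)
center distance |VC| = r/sin(θ/2) = 17.396375/sin(57.2507°) = 20.684234
C = V + |VC|·bis = (-23.2364,35.7948)
T_A = V + ((C−V)·d_A)·d_A = V + 11.1894·d_A = (-5.9386,37.6436)
T_B = V + ((C−V)·d_B)·d_B = V + 11.1894·d_B = (-14.3805,20.8213)
sweep = 180° − θ = 65.4987°

center=(-23.2364,35.7948) T_A=(-5.9386,37.6436) T_B=(-14.3805,20.8213) sweep=65.4987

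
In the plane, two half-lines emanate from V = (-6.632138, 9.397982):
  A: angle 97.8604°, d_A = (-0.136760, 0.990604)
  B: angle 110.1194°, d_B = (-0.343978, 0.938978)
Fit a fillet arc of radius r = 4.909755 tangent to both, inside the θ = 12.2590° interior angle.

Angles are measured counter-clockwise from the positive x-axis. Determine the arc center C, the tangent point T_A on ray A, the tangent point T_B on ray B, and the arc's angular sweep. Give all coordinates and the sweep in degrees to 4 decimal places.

bisector direction at 103.9899° = (-0.241751,0.970338)
center distance |VC| = r/sin(θ/2) = 4.909755/sin(6.1295°) = 45.981816
C = V + |VC|·bis = (-17.7483,54.0159)
T_A = V + ((C−V)·d_A)·d_A = V + 45.7189·d_A = (-12.8847,54.6874)
T_B = V + ((C−V)·d_B)·d_B = V + 45.7189·d_B = (-22.3584,52.3271)
sweep = 180° − θ = 167.7410°

center=(-17.7483,54.0159) T_A=(-12.8847,54.6874) T_B=(-22.3584,52.3271) sweep=167.7410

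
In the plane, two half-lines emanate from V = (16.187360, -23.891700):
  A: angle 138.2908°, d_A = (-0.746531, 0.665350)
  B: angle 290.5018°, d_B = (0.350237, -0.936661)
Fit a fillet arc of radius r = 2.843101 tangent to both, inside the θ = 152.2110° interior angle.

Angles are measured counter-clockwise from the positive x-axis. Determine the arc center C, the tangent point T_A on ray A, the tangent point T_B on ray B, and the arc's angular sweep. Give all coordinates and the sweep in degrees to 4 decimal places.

bisector direction at 214.3963° = (-0.825150,-0.564914)
center distance |VC| = r/sin(θ/2) = 2.843101/sin(76.1055°) = 2.928799
C = V + |VC|·bis = (13.7707,-25.5462)
T_A = V + ((C−V)·d_A)·d_A = V + 0.7033·d_A = (15.6623,-23.4238)
T_B = V + ((C−V)·d_B)·d_B = V + 0.7033·d_B = (16.4337,-24.5505)
sweep = 180° − θ = 27.7890°

center=(13.7707,-25.5462) T_A=(15.6623,-23.4238) T_B=(16.4337,-24.5505) sweep=27.7890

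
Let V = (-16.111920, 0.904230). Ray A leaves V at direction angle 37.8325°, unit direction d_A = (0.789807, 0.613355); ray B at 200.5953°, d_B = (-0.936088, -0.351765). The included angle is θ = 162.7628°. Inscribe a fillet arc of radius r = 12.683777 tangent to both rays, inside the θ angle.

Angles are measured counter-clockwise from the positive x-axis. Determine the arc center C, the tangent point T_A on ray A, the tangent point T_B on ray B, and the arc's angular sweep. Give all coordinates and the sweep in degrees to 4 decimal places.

bisector direction at 119.2139° = (-0.488071,0.872804)
center distance |VC| = r/sin(θ/2) = 12.683777/sin(81.3814°) = 12.828641
C = V + |VC|·bis = (-22.3732,12.1011)
T_A = V + ((C−V)·d_A)·d_A = V + 1.9225·d_A = (-14.5936,2.0834)
T_B = V + ((C−V)·d_B)·d_B = V + 1.9225·d_B = (-17.9115,0.2280)
sweep = 180° − θ = 17.2372°

center=(-22.3732,12.1011) T_A=(-14.5936,2.0834) T_B=(-17.9115,0.2280) sweep=17.2372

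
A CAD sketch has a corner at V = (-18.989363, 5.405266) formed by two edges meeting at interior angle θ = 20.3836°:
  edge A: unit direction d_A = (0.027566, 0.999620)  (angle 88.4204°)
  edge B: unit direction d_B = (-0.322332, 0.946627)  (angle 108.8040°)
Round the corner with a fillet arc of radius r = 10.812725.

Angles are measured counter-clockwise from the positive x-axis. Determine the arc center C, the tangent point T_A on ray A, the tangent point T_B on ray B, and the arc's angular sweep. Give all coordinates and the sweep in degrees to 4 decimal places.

bisector direction at 98.6122° = (-0.149746,0.988725)
center distance |VC| = r/sin(θ/2) = 10.812725/sin(10.1918°) = 61.108216
C = V + |VC|·bis = (-28.1401,65.8245)
T_A = V + ((C−V)·d_A)·d_A = V + 60.1440·d_A = (-17.3315,65.5264)
T_B = V + ((C−V)·d_B)·d_B = V + 60.1440·d_B = (-38.3757,62.3392)
sweep = 180° − θ = 159.6164°

center=(-28.1401,65.8245) T_A=(-17.3315,65.5264) T_B=(-38.3757,62.3392) sweep=159.6164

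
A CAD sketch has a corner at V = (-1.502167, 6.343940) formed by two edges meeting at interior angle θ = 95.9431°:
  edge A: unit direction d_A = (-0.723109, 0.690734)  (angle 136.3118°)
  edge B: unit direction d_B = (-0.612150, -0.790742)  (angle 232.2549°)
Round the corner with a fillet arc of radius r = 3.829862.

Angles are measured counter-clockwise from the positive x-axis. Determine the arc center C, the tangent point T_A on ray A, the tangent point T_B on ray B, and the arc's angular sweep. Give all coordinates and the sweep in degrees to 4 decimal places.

bisector direction at 184.2834° = (-0.997207,-0.074689)
center distance |VC| = r/sin(θ/2) = 3.829862/sin(47.9716°) = 5.155893
C = V + |VC|·bis = (-6.6437,5.9589)
T_A = V + ((C−V)·d_A)·d_A = V + 3.4519·d_A = (-3.9982,8.7283)
T_B = V + ((C−V)·d_B)·d_B = V + 3.4519·d_B = (-3.6152,3.6144)
sweep = 180° − θ = 84.0569°

center=(-6.6437,5.9589) T_A=(-3.9982,8.7283) T_B=(-3.6152,3.6144) sweep=84.0569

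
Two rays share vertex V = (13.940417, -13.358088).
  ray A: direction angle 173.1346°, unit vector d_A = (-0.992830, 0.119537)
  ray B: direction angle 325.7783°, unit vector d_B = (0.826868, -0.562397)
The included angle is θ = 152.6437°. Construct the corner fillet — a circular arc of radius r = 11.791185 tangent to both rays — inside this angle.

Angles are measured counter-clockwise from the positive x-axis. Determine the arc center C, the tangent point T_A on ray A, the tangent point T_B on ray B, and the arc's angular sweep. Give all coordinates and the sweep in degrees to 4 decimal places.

bisector direction at 249.4565° = (-0.350919,-0.936406)
center distance |VC| = r/sin(θ/2) = 11.791185/sin(76.3218°) = 12.135351
C = V + |VC|·bis = (9.6819,-24.7217)
T_A = V + ((C−V)·d_A)·d_A = V + 2.8696·d_A = (11.0914,-13.0151)
T_B = V + ((C−V)·d_B)·d_B = V + 2.8696·d_B = (16.3132,-14.9720)
sweep = 180° − θ = 27.3563°

center=(9.6819,-24.7217) T_A=(11.0914,-13.0151) T_B=(16.3132,-14.9720) sweep=27.3563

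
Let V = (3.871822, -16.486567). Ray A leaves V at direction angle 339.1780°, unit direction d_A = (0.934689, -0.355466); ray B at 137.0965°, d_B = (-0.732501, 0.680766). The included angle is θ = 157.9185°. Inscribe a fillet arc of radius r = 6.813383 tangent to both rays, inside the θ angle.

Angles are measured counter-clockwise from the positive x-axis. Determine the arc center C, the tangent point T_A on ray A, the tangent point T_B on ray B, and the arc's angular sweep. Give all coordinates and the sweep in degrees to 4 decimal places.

bisector direction at 58.1372° = (0.527886,0.849315)
center distance |VC| = r/sin(θ/2) = 6.813383/sin(78.9592°) = 6.941868
C = V + |VC|·bis = (7.5363,-10.5907)
T_A = V + ((C−V)·d_A)·d_A = V + 1.3294·d_A = (5.1144,-16.9591)
T_B = V + ((C−V)·d_B)·d_B = V + 1.3294·d_B = (2.8980,-15.5815)
sweep = 180° − θ = 22.0815°

center=(7.5363,-10.5907) T_A=(5.1144,-16.9591) T_B=(2.8980,-15.5815) sweep=22.0815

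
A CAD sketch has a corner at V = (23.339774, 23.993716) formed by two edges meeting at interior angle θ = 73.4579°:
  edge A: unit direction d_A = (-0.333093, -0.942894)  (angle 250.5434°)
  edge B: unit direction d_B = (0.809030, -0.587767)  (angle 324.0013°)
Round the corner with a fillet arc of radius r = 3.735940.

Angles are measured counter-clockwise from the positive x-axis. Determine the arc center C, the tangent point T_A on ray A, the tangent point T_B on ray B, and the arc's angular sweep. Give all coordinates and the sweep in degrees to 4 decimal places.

center=(25.1946,18.0284) T_A=(21.6720,19.2728) T_B=(27.3905,21.0508) sweep=106.5421

bisector direction at 287.2723° = (0.296914,-0.954904)
center distance |VC| = r/sin(θ/2) = 3.735940/sin(36.7289°) = 6.247076
C = V + |VC|·bis = (25.1946,18.0284)
T_A = V + ((C−V)·d_A)·d_A = V + 5.0069·d_A = (21.6720,19.2728)
T_B = V + ((C−V)·d_B)·d_B = V + 5.0069·d_B = (27.3905,21.0508)
sweep = 180° − θ = 106.5421°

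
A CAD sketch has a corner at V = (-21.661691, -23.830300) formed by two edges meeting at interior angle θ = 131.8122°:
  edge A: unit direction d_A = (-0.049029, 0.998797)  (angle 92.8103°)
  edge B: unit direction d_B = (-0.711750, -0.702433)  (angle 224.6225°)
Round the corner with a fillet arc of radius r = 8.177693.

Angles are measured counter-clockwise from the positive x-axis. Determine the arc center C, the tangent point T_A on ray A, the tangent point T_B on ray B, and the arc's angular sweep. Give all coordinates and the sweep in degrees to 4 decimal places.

bisector direction at 158.7164° = (-0.931795,0.362985)
center distance |VC| = r/sin(θ/2) = 8.177693/sin(65.9061°) = 8.958148
C = V + |VC|·bis = (-30.0088,-20.5786)
T_A = V + ((C−V)·d_A)·d_A = V + 3.6570·d_A = (-21.8410,-20.1777)
T_B = V + ((C−V)·d_B)·d_B = V + 3.6570·d_B = (-24.2646,-26.3991)
sweep = 180° − θ = 48.1878°

center=(-30.0088,-20.5786) T_A=(-21.8410,-20.1777) T_B=(-24.2646,-26.3991) sweep=48.1878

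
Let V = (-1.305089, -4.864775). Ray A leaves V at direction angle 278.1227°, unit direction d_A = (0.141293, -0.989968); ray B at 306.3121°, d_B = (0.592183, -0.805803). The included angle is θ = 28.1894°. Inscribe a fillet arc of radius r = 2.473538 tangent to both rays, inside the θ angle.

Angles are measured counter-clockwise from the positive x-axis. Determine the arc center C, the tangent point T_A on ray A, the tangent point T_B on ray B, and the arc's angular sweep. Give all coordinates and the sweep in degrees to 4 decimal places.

center=(2.5356,-14.2679) T_A=(0.0869,-14.6174) T_B=(4.5288,-12.8031) sweep=151.8106

bisector direction at 292.2174° = (0.378122,-0.925756)
center distance |VC| = r/sin(θ/2) = 2.473538/sin(14.0947°) = 10.157212
C = V + |VC|·bis = (2.5356,-14.2679)
T_A = V + ((C−V)·d_A)·d_A = V + 9.8514·d_A = (0.0869,-14.6174)
T_B = V + ((C−V)·d_B)·d_B = V + 9.8514·d_B = (4.5288,-12.8031)
sweep = 180° − θ = 151.8106°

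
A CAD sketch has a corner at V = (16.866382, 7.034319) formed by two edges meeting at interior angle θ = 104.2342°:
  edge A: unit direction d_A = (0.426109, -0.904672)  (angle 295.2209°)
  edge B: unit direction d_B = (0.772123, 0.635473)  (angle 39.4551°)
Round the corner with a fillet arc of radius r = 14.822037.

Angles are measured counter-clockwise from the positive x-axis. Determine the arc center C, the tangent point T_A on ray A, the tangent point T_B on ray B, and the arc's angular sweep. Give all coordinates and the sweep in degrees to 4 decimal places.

bisector direction at 347.3380° = (0.975680,-0.219199)
center distance |VC| = r/sin(θ/2) = 14.822037/sin(52.1171°) = 18.779488
C = V + |VC|·bis = (35.1892,2.9179)
T_A = V + ((C−V)·d_A)·d_A = V + 11.5315·d_A = (21.7801,-3.3979)
T_B = V + ((C−V)·d_B)·d_B = V + 11.5315·d_B = (25.7701,14.3623)
sweep = 180° − θ = 75.7658°

center=(35.1892,2.9179) T_A=(21.7801,-3.3979) T_B=(25.7701,14.3623) sweep=75.7658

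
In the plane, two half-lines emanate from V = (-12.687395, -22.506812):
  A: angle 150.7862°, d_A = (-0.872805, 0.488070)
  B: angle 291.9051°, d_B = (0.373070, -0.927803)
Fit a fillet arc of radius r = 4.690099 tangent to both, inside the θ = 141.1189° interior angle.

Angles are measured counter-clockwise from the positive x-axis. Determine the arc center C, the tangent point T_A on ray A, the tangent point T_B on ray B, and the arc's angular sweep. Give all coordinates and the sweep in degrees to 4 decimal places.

center=(-16.4213,-25.7924) T_A=(-14.1322,-21.6989) T_B=(-12.0698,-24.0427) sweep=38.8811

bisector direction at 221.3457° = (-0.750738,-0.660600)
center distance |VC| = r/sin(θ/2) = 4.690099/sin(70.5594°) = 4.973661
C = V + |VC|·bis = (-16.4213,-25.7924)
T_A = V + ((C−V)·d_A)·d_A = V + 1.6554·d_A = (-14.1322,-21.6989)
T_B = V + ((C−V)·d_B)·d_B = V + 1.6554·d_B = (-12.0698,-24.0427)
sweep = 180° − θ = 38.8811°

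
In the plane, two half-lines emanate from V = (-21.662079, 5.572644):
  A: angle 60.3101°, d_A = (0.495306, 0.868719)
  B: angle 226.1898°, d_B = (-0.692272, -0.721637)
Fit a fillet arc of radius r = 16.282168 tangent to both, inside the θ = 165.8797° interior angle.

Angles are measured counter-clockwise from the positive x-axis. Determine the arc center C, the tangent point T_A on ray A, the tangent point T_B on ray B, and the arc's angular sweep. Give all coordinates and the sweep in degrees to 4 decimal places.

center=(-34.8079,15.3891) T_A=(-20.6633,7.3245) T_B=(-23.0581,4.1174) sweep=14.1203

bisector direction at 143.2500° = (-0.801253,0.598325)
center distance |VC| = r/sin(θ/2) = 16.282168/sin(82.9399°) = 16.406568
C = V + |VC|·bis = (-34.8079,15.3891)
T_A = V + ((C−V)·d_A)·d_A = V + 2.0166·d_A = (-20.6633,7.3245)
T_B = V + ((C−V)·d_B)·d_B = V + 2.0166·d_B = (-23.0581,4.1174)
sweep = 180° − θ = 14.1203°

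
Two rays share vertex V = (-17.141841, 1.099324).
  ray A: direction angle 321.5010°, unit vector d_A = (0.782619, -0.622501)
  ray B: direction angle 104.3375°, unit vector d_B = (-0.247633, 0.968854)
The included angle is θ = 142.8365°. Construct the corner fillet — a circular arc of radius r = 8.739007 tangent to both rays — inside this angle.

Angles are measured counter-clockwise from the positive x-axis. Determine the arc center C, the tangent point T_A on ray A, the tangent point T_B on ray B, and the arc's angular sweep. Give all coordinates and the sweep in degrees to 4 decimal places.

center=(-9.4025,6.1098) T_A=(-14.8426,-0.7295) T_B=(-17.8694,3.9457) sweep=37.1635

bisector direction at 32.9192° = (0.839437,0.543457)
center distance |VC| = r/sin(θ/2) = 8.739007/sin(71.4183°) = 9.219627
C = V + |VC|·bis = (-9.4025,6.1098)
T_A = V + ((C−V)·d_A)·d_A = V + 2.9379·d_A = (-14.8426,-0.7295)
T_B = V + ((C−V)·d_B)·d_B = V + 2.9379·d_B = (-17.8694,3.9457)
sweep = 180° − θ = 37.1635°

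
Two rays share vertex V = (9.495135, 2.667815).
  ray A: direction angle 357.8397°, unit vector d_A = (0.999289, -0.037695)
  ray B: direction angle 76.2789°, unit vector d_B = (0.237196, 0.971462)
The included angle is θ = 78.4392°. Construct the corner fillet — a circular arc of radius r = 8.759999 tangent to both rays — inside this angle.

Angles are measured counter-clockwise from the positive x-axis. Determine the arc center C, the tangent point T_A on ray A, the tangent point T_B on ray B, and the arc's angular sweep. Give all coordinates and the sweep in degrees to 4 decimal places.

center=(20.5510,11.0170) T_A=(20.2208,2.2632) T_B=(12.0410,13.0948) sweep=101.5608

bisector direction at 37.0593° = (0.798012,0.602641)
center distance |VC| = r/sin(θ/2) = 8.759999/sin(39.2196°) = 13.854305
C = V + |VC|·bis = (20.5510,11.0170)
T_A = V + ((C−V)·d_A)·d_A = V + 10.7333·d_A = (20.2208,2.2632)
T_B = V + ((C−V)·d_B)·d_B = V + 10.7333·d_B = (12.0410,13.0948)
sweep = 180° − θ = 101.5608°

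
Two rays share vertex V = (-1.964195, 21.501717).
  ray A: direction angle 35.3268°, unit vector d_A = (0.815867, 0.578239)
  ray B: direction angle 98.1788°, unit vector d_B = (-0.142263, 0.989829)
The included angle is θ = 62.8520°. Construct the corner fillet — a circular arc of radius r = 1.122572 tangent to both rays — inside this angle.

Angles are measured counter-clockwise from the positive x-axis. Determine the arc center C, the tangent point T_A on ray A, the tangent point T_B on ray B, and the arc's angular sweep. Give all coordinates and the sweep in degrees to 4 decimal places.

center=(-1.1144,23.4799) T_A=(-0.4653,22.5641) T_B=(-2.2256,23.3202) sweep=117.1480

bisector direction at 66.7528° = (0.394699,0.918810)
center distance |VC| = r/sin(θ/2) = 1.122572/sin(31.4260°) = 2.153009
C = V + |VC|·bis = (-1.1144,23.4799)
T_A = V + ((C−V)·d_A)·d_A = V + 1.8372·d_A = (-0.4653,22.5641)
T_B = V + ((C−V)·d_B)·d_B = V + 1.8372·d_B = (-2.2256,23.3202)
sweep = 180° − θ = 117.1480°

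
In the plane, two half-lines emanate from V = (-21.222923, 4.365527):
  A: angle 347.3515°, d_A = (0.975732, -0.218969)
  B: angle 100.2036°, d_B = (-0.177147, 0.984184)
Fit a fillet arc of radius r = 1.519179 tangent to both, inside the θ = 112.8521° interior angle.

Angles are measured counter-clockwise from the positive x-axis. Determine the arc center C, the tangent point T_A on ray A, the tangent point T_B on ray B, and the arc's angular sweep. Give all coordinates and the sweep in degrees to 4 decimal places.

bisector direction at 43.7776° = (0.722031,0.691860)
center distance |VC| = r/sin(θ/2) = 1.519179/sin(56.4260°) = 1.823366
C = V + |VC|·bis = (-19.9064,5.6270)
T_A = V + ((C−V)·d_A)·d_A = V + 1.0083·d_A = (-20.2390,4.1447)
T_B = V + ((C−V)·d_B)·d_B = V + 1.0083·d_B = (-21.4015,5.3579)
sweep = 180° − θ = 67.1479°

center=(-19.9064,5.6270) T_A=(-20.2390,4.1447) T_B=(-21.4015,5.3579) sweep=67.1479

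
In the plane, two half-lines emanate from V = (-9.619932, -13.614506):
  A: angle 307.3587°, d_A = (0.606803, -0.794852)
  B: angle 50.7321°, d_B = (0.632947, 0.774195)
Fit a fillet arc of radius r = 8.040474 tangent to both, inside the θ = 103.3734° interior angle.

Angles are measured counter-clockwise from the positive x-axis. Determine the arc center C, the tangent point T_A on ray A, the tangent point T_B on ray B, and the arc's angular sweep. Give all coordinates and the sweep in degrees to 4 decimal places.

center=(0.6261,-13.7852) T_A=(-5.7649,-18.6642) T_B=(-5.5988,-8.6960) sweep=76.6266

bisector direction at 359.0454° = (0.999861,-0.016660)
center distance |VC| = r/sin(θ/2) = 8.040474/sin(51.6867°) = 10.247440
C = V + |VC|·bis = (0.6261,-13.7852)
T_A = V + ((C−V)·d_A)·d_A = V + 6.3530·d_A = (-5.7649,-18.6642)
T_B = V + ((C−V)·d_B)·d_B = V + 6.3530·d_B = (-5.5988,-8.6960)
sweep = 180° − θ = 76.6266°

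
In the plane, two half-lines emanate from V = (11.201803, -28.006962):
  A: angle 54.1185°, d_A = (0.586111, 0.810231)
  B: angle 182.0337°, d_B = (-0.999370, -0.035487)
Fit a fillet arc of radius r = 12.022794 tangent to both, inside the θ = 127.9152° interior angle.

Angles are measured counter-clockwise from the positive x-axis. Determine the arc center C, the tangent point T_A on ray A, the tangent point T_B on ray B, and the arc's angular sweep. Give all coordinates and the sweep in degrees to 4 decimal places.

bisector direction at 118.0761° = (-0.470644,0.882323)
center distance |VC| = r/sin(θ/2) = 12.022794/sin(63.9576°) = 13.381417
C = V + |VC|·bis = (4.9039,-16.2002)
T_A = V + ((C−V)·d_A)·d_A = V + 5.8749·d_A = (14.6452,-23.2469)
T_B = V + ((C−V)·d_B)·d_B = V + 5.8749·d_B = (5.3306,-28.2154)
sweep = 180° − θ = 52.0848°

center=(4.9039,-16.2002) T_A=(14.6452,-23.2469) T_B=(5.3306,-28.2154) sweep=52.0848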